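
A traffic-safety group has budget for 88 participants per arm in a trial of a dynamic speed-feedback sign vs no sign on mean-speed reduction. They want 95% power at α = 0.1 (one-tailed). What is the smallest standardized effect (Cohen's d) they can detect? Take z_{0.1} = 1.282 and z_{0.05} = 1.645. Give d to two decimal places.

d_min ≈ 0.44

For two independent groups of n = 88 each: d_min = (z_{α} + z_β)·√(2/n).
z-sum = 1.282 + 1.645 = 2.927.
d_min = 2.927 × √(2/88) = 2.927 × 0.1508 = 0.441.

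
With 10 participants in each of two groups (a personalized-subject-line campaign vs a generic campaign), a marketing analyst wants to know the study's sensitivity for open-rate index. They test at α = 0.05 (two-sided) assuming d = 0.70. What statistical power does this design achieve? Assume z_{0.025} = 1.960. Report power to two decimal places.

For two equal groups, power = Φ(d·√(n/2) − z_{α/2}).
d·√(n/2) = 0.70 × √(10/2) = 0.70 × 2.236 = 1.565.
z_β = 1.565 − 1.960 = -0.395.
Power = Φ(-0.395) = 0.347.

power ≈ 0.35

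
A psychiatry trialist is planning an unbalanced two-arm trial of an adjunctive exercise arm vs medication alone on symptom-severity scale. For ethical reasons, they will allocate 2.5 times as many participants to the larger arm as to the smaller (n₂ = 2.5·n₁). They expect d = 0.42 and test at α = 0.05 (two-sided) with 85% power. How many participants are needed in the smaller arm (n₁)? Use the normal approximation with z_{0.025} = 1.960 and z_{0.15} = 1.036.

With allocation ratio k = n₂/n₁ = 2.5, Var(x̄₁−x̄₂) = σ²(1/n₁ + 1/(k·n₁)) = σ²·(k+1)/(k·n₁).
So n₁ = (1 + 1/k)·((z_{α/2} + z_β)/d)² = 1.400 × (2.996/0.42)².
n₁ = 1.400 × 50.88 = 71.2.
Round up: n₁ = 72, giving n₂ = 2.5 × 72 = 180.

n₁ = 72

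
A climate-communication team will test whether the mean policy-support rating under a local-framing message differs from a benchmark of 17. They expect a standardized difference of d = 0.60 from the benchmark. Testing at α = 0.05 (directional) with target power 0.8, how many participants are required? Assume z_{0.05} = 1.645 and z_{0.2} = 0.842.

For a one-sample test: n = ((z_{α} + z_β) / d)².
z_{α} + z_β = 1.645 + 0.842 = 2.487.
n = (2.487 / 0.60)² = 4.145² = 17.18.
Round up.

n = 18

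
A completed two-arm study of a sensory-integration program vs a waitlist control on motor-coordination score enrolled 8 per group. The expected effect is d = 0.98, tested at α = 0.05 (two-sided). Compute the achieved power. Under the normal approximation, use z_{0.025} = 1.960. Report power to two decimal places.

For two equal groups, power = Φ(d·√(n/2) − z_{α/2}).
d·√(n/2) = 0.98 × √(8/2) = 0.98 × 2.000 = 1.960.
z_β = 1.960 − 1.960 = 0.000.
Power = Φ(0.000) = 0.500.

power ≈ 0.50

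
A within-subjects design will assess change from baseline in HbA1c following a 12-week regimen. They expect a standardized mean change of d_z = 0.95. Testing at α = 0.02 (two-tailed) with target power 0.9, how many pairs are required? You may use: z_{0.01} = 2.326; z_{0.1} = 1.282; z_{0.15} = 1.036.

For a paired (one-sample on differences) test: n = ((z_{α/2} + z_β) / d)².
z_{α/2} + z_β = 2.326 + 1.282 = 3.608.
n = (3.608 / 0.95)² = 3.798² = 14.42.
Round up.

n = 15 pairs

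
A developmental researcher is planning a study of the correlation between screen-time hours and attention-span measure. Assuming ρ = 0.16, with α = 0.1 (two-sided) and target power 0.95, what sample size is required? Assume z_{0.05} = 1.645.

n = 419

Fisher's z: C = ½·ln((1+r)/(1−r)) = ½·ln(1.3810) = 0.1614.
n = ((z_{α/2} + z_β)/C)² + 3.
(1.645 + 1.645) / 0.1614 = 3.290 / 0.1614 = 20.384.
n = 20.384² + 3 = 415.51 + 3 = 418.5.
Round up.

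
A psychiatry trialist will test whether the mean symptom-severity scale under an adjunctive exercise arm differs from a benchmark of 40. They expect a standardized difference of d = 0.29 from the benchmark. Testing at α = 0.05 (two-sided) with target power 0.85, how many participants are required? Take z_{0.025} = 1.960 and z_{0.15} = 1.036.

n = 107

For a one-sample test: n = ((z_{α/2} + z_β) / d)².
z_{α/2} + z_β = 1.960 + 1.036 = 2.996.
n = (2.996 / 0.29)² = 10.331² = 106.73.
Round up.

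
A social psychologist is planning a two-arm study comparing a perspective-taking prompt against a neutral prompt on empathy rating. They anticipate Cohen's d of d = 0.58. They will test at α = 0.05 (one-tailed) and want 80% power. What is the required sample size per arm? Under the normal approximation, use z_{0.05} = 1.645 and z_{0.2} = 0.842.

For two independent groups with equal n: n = 2·((z_{α} + z_β) / d)².
z_{α} + z_β = 1.645 + 0.842 = 2.487.
n = 2 × (2.487 / 0.58)² = 2 × 4.288² = 2 × 18.39 = 36.8.
Round up to the next whole participant.

n = 37 per group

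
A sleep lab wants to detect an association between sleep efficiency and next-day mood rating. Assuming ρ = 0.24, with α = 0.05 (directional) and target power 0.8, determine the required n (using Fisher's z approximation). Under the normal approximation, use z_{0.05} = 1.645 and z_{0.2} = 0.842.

n = 107

Fisher's z: C = ½·ln((1+r)/(1−r)) = ½·ln(1.6316) = 0.2448.
n = ((z_{α} + z_β)/C)² + 3.
(1.645 + 0.842) / 0.2448 = 2.487 / 0.2448 = 10.159.
n = 10.159² + 3 = 103.21 + 3 = 106.2.
Round up.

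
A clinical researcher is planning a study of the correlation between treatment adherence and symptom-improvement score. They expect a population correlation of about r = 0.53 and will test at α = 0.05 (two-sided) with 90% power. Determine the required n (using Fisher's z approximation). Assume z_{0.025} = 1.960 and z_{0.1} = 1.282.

Fisher's z: C = ½·ln((1+r)/(1−r)) = ½·ln(3.2553) = 0.5901.
n = ((z_{α/2} + z_β)/C)² + 3.
(1.960 + 1.282) / 0.5901 = 3.242 / 0.5901 = 5.494.
n = 5.494² + 3 = 30.18 + 3 = 33.2.
Round up.

n = 34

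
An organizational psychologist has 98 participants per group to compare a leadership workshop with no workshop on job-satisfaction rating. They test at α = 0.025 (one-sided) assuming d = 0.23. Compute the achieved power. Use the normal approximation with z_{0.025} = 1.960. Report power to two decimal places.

power ≈ 0.36

For two equal groups, power = Φ(d·√(n/2) − z_{α}).
d·√(n/2) = 0.23 × √(98/2) = 0.23 × 7.000 = 1.610.
z_β = 1.610 − 1.960 = -0.350.
Power = Φ(-0.350) = 0.363.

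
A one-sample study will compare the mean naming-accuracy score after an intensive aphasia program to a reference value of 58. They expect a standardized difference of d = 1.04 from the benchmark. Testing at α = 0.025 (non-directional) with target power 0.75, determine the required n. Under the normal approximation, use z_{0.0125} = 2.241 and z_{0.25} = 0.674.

n = 8

For a one-sample test: n = ((z_{α/2} + z_β) / d)².
z_{α/2} + z_β = 2.241 + 0.674 = 2.915.
n = (2.915 / 1.04)² = 2.803² = 7.86.
Round up.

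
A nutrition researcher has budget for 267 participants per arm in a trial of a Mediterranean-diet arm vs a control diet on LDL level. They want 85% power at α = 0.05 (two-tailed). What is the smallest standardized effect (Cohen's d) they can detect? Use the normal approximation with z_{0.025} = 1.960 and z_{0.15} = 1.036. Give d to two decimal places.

For two independent groups of n = 267 each: d_min = (z_{α/2} + z_β)·√(2/n).
z-sum = 1.960 + 1.036 = 2.996.
d_min = 2.996 × √(2/267) = 2.996 × 0.0865 = 0.259.

d_min ≈ 0.26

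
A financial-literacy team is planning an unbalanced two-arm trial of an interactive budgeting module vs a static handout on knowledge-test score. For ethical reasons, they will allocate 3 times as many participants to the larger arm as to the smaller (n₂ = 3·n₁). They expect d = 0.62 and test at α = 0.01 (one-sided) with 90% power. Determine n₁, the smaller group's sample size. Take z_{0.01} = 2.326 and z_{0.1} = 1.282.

With allocation ratio k = n₂/n₁ = 3, Var(x̄₁−x̄₂) = σ²(1/n₁ + 1/(k·n₁)) = σ²·(k+1)/(k·n₁).
So n₁ = (1 + 1/k)·((z_{α} + z_β)/d)² = 1.333 × (3.608/0.62)².
n₁ = 1.333 × 33.86 = 45.2.
Round up: n₁ = 46, giving n₂ = 3 × 46 = 138.

n₁ = 46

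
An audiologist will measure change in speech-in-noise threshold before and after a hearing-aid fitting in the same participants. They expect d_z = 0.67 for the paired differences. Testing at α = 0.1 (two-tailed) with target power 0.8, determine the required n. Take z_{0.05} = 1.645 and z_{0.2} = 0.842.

n = 14 pairs

For a paired (one-sample on differences) test: n = ((z_{α/2} + z_β) / d)².
z_{α/2} + z_β = 1.645 + 0.842 = 2.487.
n = (2.487 / 0.67)² = 3.712² = 13.78.
Round up.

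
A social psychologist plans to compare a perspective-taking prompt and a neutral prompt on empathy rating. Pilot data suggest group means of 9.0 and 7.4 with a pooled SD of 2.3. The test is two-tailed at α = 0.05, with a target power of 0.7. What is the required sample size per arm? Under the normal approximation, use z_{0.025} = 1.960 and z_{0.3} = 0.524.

Cohen's d = |M₁ − M₂| / SD_pooled = |9.0 − 7.4| / 2.3 = 1.6 / 2.3 = 0.696.
For two independent groups with equal n: n = 2·((z_{α/2} + z_β) / d)².
z_{α/2} + z_β = 1.960 + 0.524 = 2.484.
n = 2 × (2.484 / 0.696)² = 2 × 3.569² = 2 × 12.74 = 25.5.
Round up to the next whole participant.

n = 26 per group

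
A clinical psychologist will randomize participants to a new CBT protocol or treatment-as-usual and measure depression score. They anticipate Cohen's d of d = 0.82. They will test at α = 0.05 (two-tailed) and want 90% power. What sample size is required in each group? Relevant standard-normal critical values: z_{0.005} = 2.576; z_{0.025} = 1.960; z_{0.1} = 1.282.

n = 32 per group

For two independent groups with equal n: n = 2·((z_{α/2} + z_β) / d)².
z_{α/2} + z_β = 1.960 + 1.282 = 3.242.
n = 2 × (3.242 / 0.82)² = 2 × 3.954² = 2 × 15.63 = 31.3.
Round up to the next whole participant.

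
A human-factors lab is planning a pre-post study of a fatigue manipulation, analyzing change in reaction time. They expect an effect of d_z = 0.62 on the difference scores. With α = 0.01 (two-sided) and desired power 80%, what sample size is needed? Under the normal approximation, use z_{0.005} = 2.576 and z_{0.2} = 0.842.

For a paired (one-sample on differences) test: n = ((z_{α/2} + z_β) / d)².
z_{α/2} + z_β = 2.576 + 0.842 = 3.418.
n = (3.418 / 0.62)² = 5.513² = 30.39.
Round up.

n = 31 pairs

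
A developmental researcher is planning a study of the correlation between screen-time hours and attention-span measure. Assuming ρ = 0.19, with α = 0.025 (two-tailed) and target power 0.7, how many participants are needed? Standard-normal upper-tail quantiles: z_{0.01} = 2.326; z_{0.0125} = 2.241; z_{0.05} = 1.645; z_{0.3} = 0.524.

n = 210

Fisher's z: C = ½·ln((1+r)/(1−r)) = ½·ln(1.4691) = 0.1923.
n = ((z_{α/2} + z_β)/C)² + 3.
(2.241 + 0.524) / 0.1923 = 2.765 / 0.1923 = 14.379.
n = 14.379² + 3 = 206.74 + 3 = 209.7.
Round up.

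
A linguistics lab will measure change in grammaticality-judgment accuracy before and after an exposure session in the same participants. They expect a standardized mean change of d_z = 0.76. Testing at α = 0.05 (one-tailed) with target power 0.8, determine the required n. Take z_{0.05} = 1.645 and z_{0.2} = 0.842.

n = 11 pairs

For a paired (one-sample on differences) test: n = ((z_{α} + z_β) / d)².
z_{α} + z_β = 1.645 + 0.842 = 2.487.
n = (2.487 / 0.76)² = 3.272² = 10.71.
Round up.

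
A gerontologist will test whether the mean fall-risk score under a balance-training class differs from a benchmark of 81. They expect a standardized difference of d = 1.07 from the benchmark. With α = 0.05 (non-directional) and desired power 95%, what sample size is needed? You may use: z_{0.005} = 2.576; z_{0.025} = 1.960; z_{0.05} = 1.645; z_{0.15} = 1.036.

n = 12

For a one-sample test: n = ((z_{α/2} + z_β) / d)².
z_{α/2} + z_β = 1.960 + 1.645 = 3.605.
n = (3.605 / 1.07)² = 3.369² = 11.35.
Round up.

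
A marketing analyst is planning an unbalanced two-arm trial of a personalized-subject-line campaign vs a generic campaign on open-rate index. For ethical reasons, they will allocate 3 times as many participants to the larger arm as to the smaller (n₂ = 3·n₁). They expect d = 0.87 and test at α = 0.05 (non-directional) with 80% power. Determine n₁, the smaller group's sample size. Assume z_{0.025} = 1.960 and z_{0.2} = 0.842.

n₁ = 14

With allocation ratio k = n₂/n₁ = 3, Var(x̄₁−x̄₂) = σ²(1/n₁ + 1/(k·n₁)) = σ²·(k+1)/(k·n₁).
So n₁ = (1 + 1/k)·((z_{α/2} + z_β)/d)² = 1.333 × (2.802/0.87)².
n₁ = 1.333 × 10.37 = 13.8.
Round up: n₁ = 14, giving n₂ = 3 × 14 = 42.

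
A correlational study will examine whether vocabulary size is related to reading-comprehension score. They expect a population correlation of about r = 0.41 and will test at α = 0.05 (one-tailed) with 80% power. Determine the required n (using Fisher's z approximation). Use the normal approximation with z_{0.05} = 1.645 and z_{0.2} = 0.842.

Fisher's z: C = ½·ln((1+r)/(1−r)) = ½·ln(2.3898) = 0.4356.
n = ((z_{α} + z_β)/C)² + 3.
(1.645 + 0.842) / 0.4356 = 2.487 / 0.4356 = 5.709.
n = 5.709² + 3 = 32.60 + 3 = 35.6.
Round up.

n = 36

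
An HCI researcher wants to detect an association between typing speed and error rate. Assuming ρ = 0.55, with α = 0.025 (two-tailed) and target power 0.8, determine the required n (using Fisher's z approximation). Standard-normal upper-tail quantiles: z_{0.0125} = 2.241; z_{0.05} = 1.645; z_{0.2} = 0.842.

n = 28

Fisher's z: C = ½·ln((1+r)/(1−r)) = ½·ln(3.4444) = 0.6184.
n = ((z_{α/2} + z_β)/C)² + 3.
(2.241 + 0.842) / 0.6184 = 3.083 / 0.6184 = 4.985.
n = 4.985² + 3 = 24.85 + 3 = 27.9.
Round up.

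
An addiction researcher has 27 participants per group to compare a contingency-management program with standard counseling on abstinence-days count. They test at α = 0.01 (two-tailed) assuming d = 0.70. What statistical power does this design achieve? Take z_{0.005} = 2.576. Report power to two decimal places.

power ≈ 0.50

For two equal groups, power = Φ(d·√(n/2) − z_{α/2}).
d·√(n/2) = 0.70 × √(27/2) = 0.70 × 3.674 = 2.572.
z_β = 2.572 − 2.576 = -0.004.
Power = Φ(-0.004) = 0.498.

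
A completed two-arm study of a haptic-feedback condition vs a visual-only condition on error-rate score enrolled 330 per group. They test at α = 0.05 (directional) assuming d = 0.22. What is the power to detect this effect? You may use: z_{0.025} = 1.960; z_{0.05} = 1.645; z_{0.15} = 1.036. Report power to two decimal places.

power ≈ 0.88

For two equal groups, power = Φ(d·√(n/2) − z_{α}).
d·√(n/2) = 0.22 × √(330/2) = 0.22 × 12.845 = 2.826.
z_β = 2.826 − 1.645 = 1.181.
Power = Φ(1.181) = 0.881.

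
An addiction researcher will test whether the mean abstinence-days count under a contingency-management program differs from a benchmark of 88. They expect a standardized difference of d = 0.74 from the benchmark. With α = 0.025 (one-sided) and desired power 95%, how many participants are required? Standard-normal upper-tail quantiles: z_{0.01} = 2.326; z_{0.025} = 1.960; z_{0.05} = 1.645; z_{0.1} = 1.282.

For a one-sample test: n = ((z_{α} + z_β) / d)².
z_{α} + z_β = 1.960 + 1.645 = 3.605.
n = (3.605 / 0.74)² = 4.872² = 23.73.
Round up.

n = 24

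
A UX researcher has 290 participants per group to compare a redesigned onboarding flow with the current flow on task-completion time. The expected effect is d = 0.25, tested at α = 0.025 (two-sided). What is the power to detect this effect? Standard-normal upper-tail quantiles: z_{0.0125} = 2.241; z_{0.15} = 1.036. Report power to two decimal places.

For two equal groups, power = Φ(d·√(n/2) − z_{α/2}).
d·√(n/2) = 0.25 × √(290/2) = 0.25 × 12.042 = 3.010.
z_β = 3.010 − 2.241 = 0.769.
Power = Φ(0.769) = 0.779.

power ≈ 0.78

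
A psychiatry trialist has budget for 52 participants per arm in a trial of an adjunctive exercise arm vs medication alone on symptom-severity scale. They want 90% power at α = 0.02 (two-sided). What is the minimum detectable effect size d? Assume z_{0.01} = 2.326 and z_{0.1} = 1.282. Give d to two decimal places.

d_min ≈ 0.71

For two independent groups of n = 52 each: d_min = (z_{α/2} + z_β)·√(2/n).
z-sum = 2.326 + 1.282 = 3.608.
d_min = 3.608 × √(2/52) = 3.608 × 0.1961 = 0.708.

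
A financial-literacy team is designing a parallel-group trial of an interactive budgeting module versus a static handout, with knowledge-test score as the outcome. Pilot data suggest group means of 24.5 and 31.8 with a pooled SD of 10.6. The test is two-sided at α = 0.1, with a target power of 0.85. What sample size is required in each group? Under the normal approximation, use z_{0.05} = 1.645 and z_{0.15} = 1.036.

Cohen's d = |M₁ − M₂| / SD_pooled = |24.5 − 31.8| / 10.6 = 7.3 / 10.6 = 0.689.
For two independent groups with equal n: n = 2·((z_{α/2} + z_β) / d)².
z_{α/2} + z_β = 1.645 + 1.036 = 2.681.
n = 2 × (2.681 / 0.689)² = 2 × 3.891² = 2 × 15.14 = 30.3.
Round up to the next whole participant.

n = 31 per group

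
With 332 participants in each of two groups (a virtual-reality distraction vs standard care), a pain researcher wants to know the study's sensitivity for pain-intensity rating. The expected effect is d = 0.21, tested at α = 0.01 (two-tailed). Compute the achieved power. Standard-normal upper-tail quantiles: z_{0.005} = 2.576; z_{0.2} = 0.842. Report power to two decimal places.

power ≈ 0.55

For two equal groups, power = Φ(d·√(n/2) − z_{α/2}).
d·√(n/2) = 0.21 × √(332/2) = 0.21 × 12.884 = 2.706.
z_β = 2.706 − 2.576 = 0.130.
Power = Φ(0.130) = 0.552.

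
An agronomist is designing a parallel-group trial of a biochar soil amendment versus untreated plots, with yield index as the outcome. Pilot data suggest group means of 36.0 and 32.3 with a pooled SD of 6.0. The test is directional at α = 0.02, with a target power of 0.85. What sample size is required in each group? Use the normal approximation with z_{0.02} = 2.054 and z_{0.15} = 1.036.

Cohen's d = |M₁ − M₂| / SD_pooled = |36.0 − 32.3| / 6.0 = 3.7 / 6.0 = 0.617.
For two independent groups with equal n: n = 2·((z_{α} + z_β) / d)².
z_{α} + z_β = 2.054 + 1.036 = 3.090.
n = 2 × (3.090 / 0.617)² = 2 × 5.008² = 2 × 25.08 = 50.2.
Round up to the next whole participant.

n = 51 per group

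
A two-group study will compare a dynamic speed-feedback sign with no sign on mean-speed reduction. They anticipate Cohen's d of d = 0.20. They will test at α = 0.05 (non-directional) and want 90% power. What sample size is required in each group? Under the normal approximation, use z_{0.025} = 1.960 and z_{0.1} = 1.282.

n = 526 per group

For two independent groups with equal n: n = 2·((z_{α/2} + z_β) / d)².
z_{α/2} + z_β = 1.960 + 1.282 = 3.242.
n = 2 × (3.242 / 0.20)² = 2 × 16.210² = 2 × 262.76 = 525.5.
Round up to the next whole participant.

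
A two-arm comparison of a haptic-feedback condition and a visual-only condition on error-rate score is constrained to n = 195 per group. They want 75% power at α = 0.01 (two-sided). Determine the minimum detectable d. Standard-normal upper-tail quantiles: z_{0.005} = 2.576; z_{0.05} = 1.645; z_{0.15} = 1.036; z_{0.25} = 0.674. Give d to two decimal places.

For two independent groups of n = 195 each: d_min = (z_{α/2} + z_β)·√(2/n).
z-sum = 2.576 + 0.674 = 3.250.
d_min = 3.250 × √(2/195) = 3.250 × 0.1013 = 0.329.

d_min ≈ 0.33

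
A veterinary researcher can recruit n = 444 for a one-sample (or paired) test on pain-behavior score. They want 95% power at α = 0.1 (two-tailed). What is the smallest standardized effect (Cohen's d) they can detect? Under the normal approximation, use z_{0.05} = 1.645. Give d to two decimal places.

For a single sample (or paired design) of n = 444: d_min = (z_{α/2} + z_β)/√n.
z-sum = 1.645 + 1.645 = 3.290.
d_min = 3.290 / √444 = 3.290 / 21.071 = 0.156.

d_min ≈ 0.16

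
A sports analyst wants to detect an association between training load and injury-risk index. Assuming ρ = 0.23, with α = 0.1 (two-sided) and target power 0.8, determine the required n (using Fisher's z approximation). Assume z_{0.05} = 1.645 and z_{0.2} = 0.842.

n = 116

Fisher's z: C = ½·ln((1+r)/(1−r)) = ½·ln(1.5974) = 0.2342.
n = ((z_{α/2} + z_β)/C)² + 3.
(1.645 + 0.842) / 0.2342 = 2.487 / 0.2342 = 10.619.
n = 10.619² + 3 = 112.77 + 3 = 115.8.
Round up.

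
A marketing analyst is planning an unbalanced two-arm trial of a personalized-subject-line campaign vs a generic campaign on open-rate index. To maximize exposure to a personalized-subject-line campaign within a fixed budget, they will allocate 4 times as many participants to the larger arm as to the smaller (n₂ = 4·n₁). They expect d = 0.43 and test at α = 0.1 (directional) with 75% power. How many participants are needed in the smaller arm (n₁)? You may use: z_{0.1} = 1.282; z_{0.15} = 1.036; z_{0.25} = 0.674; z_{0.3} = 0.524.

With allocation ratio k = n₂/n₁ = 4, Var(x̄₁−x̄₂) = σ²(1/n₁ + 1/(k·n₁)) = σ²·(k+1)/(k·n₁).
So n₁ = (1 + 1/k)·((z_{α} + z_β)/d)² = 1.250 × (1.956/0.43)².
n₁ = 1.250 × 20.69 = 25.9.
Round up: n₁ = 26, giving n₂ = 4 × 26 = 104.

n₁ = 26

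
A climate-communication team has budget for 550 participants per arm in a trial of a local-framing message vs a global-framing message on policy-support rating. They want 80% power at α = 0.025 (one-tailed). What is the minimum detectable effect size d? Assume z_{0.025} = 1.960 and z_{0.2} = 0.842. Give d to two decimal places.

For two independent groups of n = 550 each: d_min = (z_{α} + z_β)·√(2/n).
z-sum = 1.960 + 0.842 = 2.802.
d_min = 2.802 × √(2/550) = 2.802 × 0.0603 = 0.169.

d_min ≈ 0.17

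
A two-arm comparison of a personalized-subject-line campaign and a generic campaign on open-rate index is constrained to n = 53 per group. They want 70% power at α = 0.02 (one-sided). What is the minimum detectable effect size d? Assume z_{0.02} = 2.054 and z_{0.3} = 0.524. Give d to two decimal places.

For two independent groups of n = 53 each: d_min = (z_{α} + z_β)·√(2/n).
z-sum = 2.054 + 0.524 = 2.578.
d_min = 2.578 × √(2/53) = 2.578 × 0.1943 = 0.501.

d_min ≈ 0.50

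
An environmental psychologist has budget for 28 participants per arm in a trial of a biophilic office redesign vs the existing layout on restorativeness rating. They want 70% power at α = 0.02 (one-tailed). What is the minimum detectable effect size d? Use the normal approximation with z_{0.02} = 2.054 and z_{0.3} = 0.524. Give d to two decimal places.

d_min ≈ 0.69

For two independent groups of n = 28 each: d_min = (z_{α} + z_β)·√(2/n).
z-sum = 2.054 + 0.524 = 2.578.
d_min = 2.578 × √(2/28) = 2.578 × 0.2673 = 0.689.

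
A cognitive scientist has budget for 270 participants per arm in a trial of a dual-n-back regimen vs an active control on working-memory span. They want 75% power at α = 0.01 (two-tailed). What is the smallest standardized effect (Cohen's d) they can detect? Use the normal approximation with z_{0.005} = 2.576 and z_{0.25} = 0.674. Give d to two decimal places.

d_min ≈ 0.28

For two independent groups of n = 270 each: d_min = (z_{α/2} + z_β)·√(2/n).
z-sum = 2.576 + 0.674 = 3.250.
d_min = 3.250 × √(2/270) = 3.250 × 0.0861 = 0.280.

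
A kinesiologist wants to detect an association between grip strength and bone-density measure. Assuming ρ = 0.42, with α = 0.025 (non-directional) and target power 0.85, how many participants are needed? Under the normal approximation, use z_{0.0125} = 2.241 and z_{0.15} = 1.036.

Fisher's z: C = ½·ln((1+r)/(1−r)) = ½·ln(2.4483) = 0.4477.
n = ((z_{α/2} + z_β)/C)² + 3.
(2.241 + 1.036) / 0.4477 = 3.277 / 0.4477 = 7.320.
n = 7.320² + 3 = 53.58 + 3 = 56.6.
Round up.

n = 57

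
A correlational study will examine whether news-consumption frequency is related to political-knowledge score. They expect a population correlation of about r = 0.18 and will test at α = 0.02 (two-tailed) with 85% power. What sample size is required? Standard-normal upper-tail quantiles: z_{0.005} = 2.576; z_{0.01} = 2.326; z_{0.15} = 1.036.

Fisher's z: C = ½·ln((1+r)/(1−r)) = ½·ln(1.4390) = 0.1820.
n = ((z_{α/2} + z_β)/C)² + 3.
(2.326 + 1.036) / 0.1820 = 3.362 / 0.1820 = 18.473.
n = 18.473² + 3 = 341.23 + 3 = 344.2.
Round up.

n = 345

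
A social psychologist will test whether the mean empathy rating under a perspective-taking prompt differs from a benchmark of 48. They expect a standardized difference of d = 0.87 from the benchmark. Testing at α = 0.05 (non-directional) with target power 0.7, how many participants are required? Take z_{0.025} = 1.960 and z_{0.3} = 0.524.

For a one-sample test: n = ((z_{α/2} + z_β) / d)².
z_{α/2} + z_β = 1.960 + 0.524 = 2.484.
n = (2.484 / 0.87)² = 2.855² = 8.15.
Round up.

n = 9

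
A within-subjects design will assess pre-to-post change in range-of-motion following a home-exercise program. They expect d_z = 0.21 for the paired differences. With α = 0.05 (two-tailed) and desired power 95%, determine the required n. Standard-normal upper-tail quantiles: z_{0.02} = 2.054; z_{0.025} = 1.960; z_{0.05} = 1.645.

For a paired (one-sample on differences) test: n = ((z_{α/2} + z_β) / d)².
z_{α/2} + z_β = 1.960 + 1.645 = 3.605.
n = (3.605 / 0.21)² = 17.167² = 294.69.
Round up.

n = 295 pairs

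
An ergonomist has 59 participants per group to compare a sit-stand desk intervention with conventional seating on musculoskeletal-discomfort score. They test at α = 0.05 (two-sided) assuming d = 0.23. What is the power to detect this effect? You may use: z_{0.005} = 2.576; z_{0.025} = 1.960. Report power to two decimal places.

For two equal groups, power = Φ(d·√(n/2) − z_{α/2}).
d·√(n/2) = 0.23 × √(59/2) = 0.23 × 5.431 = 1.249.
z_β = 1.249 − 1.960 = -0.711.
Power = Φ(-0.711) = 0.239.

power ≈ 0.24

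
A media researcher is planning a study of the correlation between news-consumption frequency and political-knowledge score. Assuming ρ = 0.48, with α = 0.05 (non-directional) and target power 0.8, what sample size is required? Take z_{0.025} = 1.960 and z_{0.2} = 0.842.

n = 32

Fisher's z: C = ½·ln((1+r)/(1−r)) = ½·ln(2.8462) = 0.5230.
n = ((z_{α/2} + z_β)/C)² + 3.
(1.960 + 0.842) / 0.5230 = 2.802 / 0.5230 = 5.358.
n = 5.358² + 3 = 28.70 + 3 = 31.7.
Round up.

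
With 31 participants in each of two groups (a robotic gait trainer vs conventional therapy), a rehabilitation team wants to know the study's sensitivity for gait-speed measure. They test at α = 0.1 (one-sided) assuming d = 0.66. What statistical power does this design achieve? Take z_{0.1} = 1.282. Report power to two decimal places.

power ≈ 0.91

For two equal groups, power = Φ(d·√(n/2) − z_{α}).
d·√(n/2) = 0.66 × √(31/2) = 0.66 × 3.937 = 2.598.
z_β = 2.598 − 1.282 = 1.316.
Power = Φ(1.316) = 0.906.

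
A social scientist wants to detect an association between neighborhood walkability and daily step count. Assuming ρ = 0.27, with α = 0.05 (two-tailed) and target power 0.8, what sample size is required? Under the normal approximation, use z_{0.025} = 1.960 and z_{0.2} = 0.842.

n = 106

Fisher's z: C = ½·ln((1+r)/(1−r)) = ½·ln(1.7397) = 0.2769.
n = ((z_{α/2} + z_β)/C)² + 3.
(1.960 + 0.842) / 0.2769 = 2.802 / 0.2769 = 10.119.
n = 10.119² + 3 = 102.40 + 3 = 105.4.
Round up.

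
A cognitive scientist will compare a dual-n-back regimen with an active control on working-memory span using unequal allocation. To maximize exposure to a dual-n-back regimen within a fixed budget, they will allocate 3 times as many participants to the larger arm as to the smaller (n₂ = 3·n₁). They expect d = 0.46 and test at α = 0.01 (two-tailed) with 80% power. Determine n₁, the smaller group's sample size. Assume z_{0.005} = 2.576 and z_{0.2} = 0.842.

n₁ = 74

With allocation ratio k = n₂/n₁ = 3, Var(x̄₁−x̄₂) = σ²(1/n₁ + 1/(k·n₁)) = σ²·(k+1)/(k·n₁).
So n₁ = (1 + 1/k)·((z_{α/2} + z_β)/d)² = 1.333 × (3.418/0.46)².
n₁ = 1.333 × 55.21 = 73.6.
Round up: n₁ = 74, giving n₂ = 3 × 74 = 222.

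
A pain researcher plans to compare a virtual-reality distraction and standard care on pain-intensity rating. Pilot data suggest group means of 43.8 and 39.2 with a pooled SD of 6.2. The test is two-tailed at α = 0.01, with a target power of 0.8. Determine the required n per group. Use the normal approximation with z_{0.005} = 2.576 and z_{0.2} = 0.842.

n = 43 per group

Cohen's d = |M₁ − M₂| / SD_pooled = |43.8 − 39.2| / 6.2 = 4.6 / 6.2 = 0.742.
For two independent groups with equal n: n = 2·((z_{α/2} + z_β) / d)².
z_{α/2} + z_β = 2.576 + 0.842 = 3.418.
n = 2 × (3.418 / 0.742)² = 2 × 4.606² = 2 × 21.22 = 42.4.
Round up to the next whole participant.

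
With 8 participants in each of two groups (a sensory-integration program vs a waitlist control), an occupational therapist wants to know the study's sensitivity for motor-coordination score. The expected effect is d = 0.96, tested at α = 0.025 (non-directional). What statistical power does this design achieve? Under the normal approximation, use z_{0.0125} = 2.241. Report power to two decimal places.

power ≈ 0.37

For two equal groups, power = Φ(d·√(n/2) − z_{α/2}).
d·√(n/2) = 0.96 × √(8/2) = 0.96 × 2.000 = 1.920.
z_β = 1.920 − 2.241 = -0.321.
Power = Φ(-0.321) = 0.374.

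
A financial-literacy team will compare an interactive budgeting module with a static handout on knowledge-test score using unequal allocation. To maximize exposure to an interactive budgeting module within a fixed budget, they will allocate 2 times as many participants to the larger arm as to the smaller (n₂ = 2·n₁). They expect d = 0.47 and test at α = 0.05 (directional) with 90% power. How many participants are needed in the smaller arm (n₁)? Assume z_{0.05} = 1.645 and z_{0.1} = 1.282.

n₁ = 59

With allocation ratio k = n₂/n₁ = 2, Var(x̄₁−x̄₂) = σ²(1/n₁ + 1/(k·n₁)) = σ²·(k+1)/(k·n₁).
So n₁ = (1 + 1/k)·((z_{α} + z_β)/d)² = 1.500 × (2.927/0.47)².
n₁ = 1.500 × 38.78 = 58.2.
Round up: n₁ = 59, giving n₂ = 2 × 59 = 118.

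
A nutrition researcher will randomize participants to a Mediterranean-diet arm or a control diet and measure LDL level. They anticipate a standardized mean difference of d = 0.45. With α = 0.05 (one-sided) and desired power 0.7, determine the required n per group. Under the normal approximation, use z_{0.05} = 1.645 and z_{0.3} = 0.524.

For two independent groups with equal n: n = 2·((z_{α} + z_β) / d)².
z_{α} + z_β = 1.645 + 0.524 = 2.169.
n = 2 × (2.169 / 0.45)² = 2 × 4.820² = 2 × 23.23 = 46.5.
Round up to the next whole participant.

n = 47 per group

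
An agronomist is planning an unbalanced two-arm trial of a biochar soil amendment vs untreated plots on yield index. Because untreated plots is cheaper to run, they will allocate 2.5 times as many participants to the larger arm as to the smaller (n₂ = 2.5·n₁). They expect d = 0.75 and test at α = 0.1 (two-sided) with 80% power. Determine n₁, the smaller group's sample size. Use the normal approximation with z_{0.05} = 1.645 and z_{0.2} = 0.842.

With allocation ratio k = n₂/n₁ = 2.5, Var(x̄₁−x̄₂) = σ²(1/n₁ + 1/(k·n₁)) = σ²·(k+1)/(k·n₁).
So n₁ = (1 + 1/k)·((z_{α/2} + z_β)/d)² = 1.400 × (2.487/0.75)².
n₁ = 1.400 × 11.00 = 15.4.
Round up: n₁ = 16, giving n₂ = 2.5 × 16 = 40.

n₁ = 16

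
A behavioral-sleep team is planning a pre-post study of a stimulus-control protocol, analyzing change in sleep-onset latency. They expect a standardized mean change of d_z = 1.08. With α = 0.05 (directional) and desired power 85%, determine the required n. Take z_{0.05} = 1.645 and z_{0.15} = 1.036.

n = 7 pairs

For a paired (one-sample on differences) test: n = ((z_{α} + z_β) / d)².
z_{α} + z_β = 1.645 + 1.036 = 2.681.
n = (2.681 / 1.08)² = 2.482² = 6.16.
Round up.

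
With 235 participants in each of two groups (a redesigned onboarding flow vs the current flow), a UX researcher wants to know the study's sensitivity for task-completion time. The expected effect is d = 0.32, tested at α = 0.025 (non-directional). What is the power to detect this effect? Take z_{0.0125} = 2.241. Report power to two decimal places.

power ≈ 0.89

For two equal groups, power = Φ(d·√(n/2) − z_{α/2}).
d·√(n/2) = 0.32 × √(235/2) = 0.32 × 10.840 = 3.469.
z_β = 3.469 − 2.241 = 1.228.
Power = Φ(1.228) = 0.890.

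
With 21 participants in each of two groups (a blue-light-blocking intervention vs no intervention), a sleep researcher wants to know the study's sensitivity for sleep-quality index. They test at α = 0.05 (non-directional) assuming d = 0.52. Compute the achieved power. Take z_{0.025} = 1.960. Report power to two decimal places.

power ≈ 0.39

For two equal groups, power = Φ(d·√(n/2) − z_{α/2}).
d·√(n/2) = 0.52 × √(21/2) = 0.52 × 3.240 = 1.685.
z_β = 1.685 − 1.960 = -0.275.
Power = Φ(-0.275) = 0.392.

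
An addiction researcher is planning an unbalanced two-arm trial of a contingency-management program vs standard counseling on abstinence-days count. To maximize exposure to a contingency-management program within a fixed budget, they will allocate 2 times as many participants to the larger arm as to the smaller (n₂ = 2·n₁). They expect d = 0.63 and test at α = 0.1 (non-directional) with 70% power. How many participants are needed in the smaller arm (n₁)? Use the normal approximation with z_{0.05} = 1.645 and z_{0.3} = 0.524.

n₁ = 18

With allocation ratio k = n₂/n₁ = 2, Var(x̄₁−x̄₂) = σ²(1/n₁ + 1/(k·n₁)) = σ²·(k+1)/(k·n₁).
So n₁ = (1 + 1/k)·((z_{α/2} + z_β)/d)² = 1.500 × (2.169/0.63)².
n₁ = 1.500 × 11.85 = 17.8.
Round up: n₁ = 18, giving n₂ = 2 × 18 = 36.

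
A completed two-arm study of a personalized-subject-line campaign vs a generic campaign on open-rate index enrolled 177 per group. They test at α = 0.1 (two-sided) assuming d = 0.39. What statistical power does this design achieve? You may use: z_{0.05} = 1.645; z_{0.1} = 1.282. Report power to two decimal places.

For two equal groups, power = Φ(d·√(n/2) − z_{α/2}).
d·√(n/2) = 0.39 × √(177/2) = 0.39 × 9.407 = 3.669.
z_β = 3.669 − 1.645 = 2.024.
Power = Φ(2.024) = 0.979.

power ≈ 0.98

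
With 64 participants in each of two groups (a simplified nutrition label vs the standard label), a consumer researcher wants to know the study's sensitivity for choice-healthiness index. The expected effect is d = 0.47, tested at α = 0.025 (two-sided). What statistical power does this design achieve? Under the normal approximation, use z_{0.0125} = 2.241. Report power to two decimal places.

power ≈ 0.66

For two equal groups, power = Φ(d·√(n/2) − z_{α/2}).
d·√(n/2) = 0.47 × √(64/2) = 0.47 × 5.657 = 2.659.
z_β = 2.659 − 2.241 = 0.418.
Power = Φ(0.418) = 0.662.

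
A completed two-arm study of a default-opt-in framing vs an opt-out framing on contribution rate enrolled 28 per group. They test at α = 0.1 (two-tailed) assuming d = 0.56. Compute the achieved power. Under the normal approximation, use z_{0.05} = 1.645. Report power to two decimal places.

power ≈ 0.67

For two equal groups, power = Φ(d·√(n/2) − z_{α/2}).
d·√(n/2) = 0.56 × √(28/2) = 0.56 × 3.742 = 2.095.
z_β = 2.095 − 1.645 = 0.450.
Power = Φ(0.450) = 0.674.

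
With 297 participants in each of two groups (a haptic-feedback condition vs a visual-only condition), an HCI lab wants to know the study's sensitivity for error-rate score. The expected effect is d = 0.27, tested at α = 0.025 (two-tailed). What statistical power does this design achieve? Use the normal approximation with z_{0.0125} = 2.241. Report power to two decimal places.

power ≈ 0.85

For two equal groups, power = Φ(d·√(n/2) − z_{α/2}).
d·√(n/2) = 0.27 × √(297/2) = 0.27 × 12.186 = 3.290.
z_β = 3.290 − 2.241 = 1.049.
Power = Φ(1.049) = 0.853.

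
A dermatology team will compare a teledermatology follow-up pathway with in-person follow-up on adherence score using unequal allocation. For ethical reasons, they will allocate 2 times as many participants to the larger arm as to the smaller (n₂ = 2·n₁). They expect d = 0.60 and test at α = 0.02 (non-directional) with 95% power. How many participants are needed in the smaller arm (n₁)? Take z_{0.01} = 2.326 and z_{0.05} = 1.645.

With allocation ratio k = n₂/n₁ = 2, Var(x̄₁−x̄₂) = σ²(1/n₁ + 1/(k·n₁)) = σ²·(k+1)/(k·n₁).
So n₁ = (1 + 1/k)·((z_{α/2} + z_β)/d)² = 1.500 × (3.971/0.60)².
n₁ = 1.500 × 43.80 = 65.7.
Round up: n₁ = 66, giving n₂ = 2 × 66 = 132.

n₁ = 66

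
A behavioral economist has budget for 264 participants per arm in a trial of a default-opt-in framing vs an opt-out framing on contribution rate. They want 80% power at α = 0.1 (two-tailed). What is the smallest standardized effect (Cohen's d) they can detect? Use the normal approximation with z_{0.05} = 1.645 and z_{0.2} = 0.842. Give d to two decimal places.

d_min ≈ 0.22

For two independent groups of n = 264 each: d_min = (z_{α/2} + z_β)·√(2/n).
z-sum = 1.645 + 0.842 = 2.487.
d_min = 2.487 × √(2/264) = 2.487 × 0.0870 = 0.216.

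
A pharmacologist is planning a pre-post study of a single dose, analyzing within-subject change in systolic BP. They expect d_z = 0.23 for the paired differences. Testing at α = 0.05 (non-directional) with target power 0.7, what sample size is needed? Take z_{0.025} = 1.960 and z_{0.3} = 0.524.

For a paired (one-sample on differences) test: n = ((z_{α/2} + z_β) / d)².
z_{α/2} + z_β = 1.960 + 0.524 = 2.484.
n = (2.484 / 0.23)² = 10.800² = 116.64.
Round up.

n = 117 pairs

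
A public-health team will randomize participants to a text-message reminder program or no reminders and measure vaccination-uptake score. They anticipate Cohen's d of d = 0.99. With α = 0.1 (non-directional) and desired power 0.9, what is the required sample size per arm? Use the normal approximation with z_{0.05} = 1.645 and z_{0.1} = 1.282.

n = 18 per group

For two independent groups with equal n: n = 2·((z_{α/2} + z_β) / d)².
z_{α/2} + z_β = 1.645 + 1.282 = 2.927.
n = 2 × (2.927 / 0.99)² = 2 × 2.957² = 2 × 8.74 = 17.5.
Round up to the next whole participant.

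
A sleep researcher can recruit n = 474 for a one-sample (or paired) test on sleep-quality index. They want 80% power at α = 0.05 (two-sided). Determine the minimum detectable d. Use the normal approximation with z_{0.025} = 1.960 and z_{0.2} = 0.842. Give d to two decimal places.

For a single sample (or paired design) of n = 474: d_min = (z_{α/2} + z_β)/√n.
z-sum = 1.960 + 0.842 = 2.802.
d_min = 2.802 / √474 = 2.802 / 21.772 = 0.129.

d_min ≈ 0.13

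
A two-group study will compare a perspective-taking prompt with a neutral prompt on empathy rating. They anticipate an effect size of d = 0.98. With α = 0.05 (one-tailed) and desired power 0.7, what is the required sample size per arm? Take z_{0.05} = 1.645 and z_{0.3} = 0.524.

n = 10 per group

For two independent groups with equal n: n = 2·((z_{α} + z_β) / d)².
z_{α} + z_β = 1.645 + 0.524 = 2.169.
n = 2 × (2.169 / 0.98)² = 2 × 2.213² = 2 × 4.90 = 9.8.
Round up to the next whole participant.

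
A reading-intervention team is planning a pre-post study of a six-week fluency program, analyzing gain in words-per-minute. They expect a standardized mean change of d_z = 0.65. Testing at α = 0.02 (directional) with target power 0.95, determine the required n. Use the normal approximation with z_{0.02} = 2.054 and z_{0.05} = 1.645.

n = 33 pairs

For a paired (one-sample on differences) test: n = ((z_{α} + z_β) / d)².
z_{α} + z_β = 2.054 + 1.645 = 3.699.
n = (3.699 / 0.65)² = 5.691² = 32.38.
Round up.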